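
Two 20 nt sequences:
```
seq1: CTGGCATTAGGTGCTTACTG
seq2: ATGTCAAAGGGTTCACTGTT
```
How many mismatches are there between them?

The sequences differ at bases 1, 4, 7, 8, 9, 13, 15, 16, 17, 18, 20 (1-based) — 11 in total.

11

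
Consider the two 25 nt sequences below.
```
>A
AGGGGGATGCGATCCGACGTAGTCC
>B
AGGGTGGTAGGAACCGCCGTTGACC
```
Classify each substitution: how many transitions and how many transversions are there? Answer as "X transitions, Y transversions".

Mismatches (1-based):
base 5: G→T (purine→pyrimidine, transversion)
base 7: A→G (purine→purine, transition)
base 9: G→A (purine→purine, transition)
base 10: C→G (pyrimidine→purine, transversion)
base 13: T→A (pyrimidine→purine, transversion)
base 17: A→C (purine→pyrimidine, transversion)
base 21: A→T (purine→pyrimidine, transversion)
base 23: T→A (pyrimidine→purine, transversion)

2 transitions, 6 transversions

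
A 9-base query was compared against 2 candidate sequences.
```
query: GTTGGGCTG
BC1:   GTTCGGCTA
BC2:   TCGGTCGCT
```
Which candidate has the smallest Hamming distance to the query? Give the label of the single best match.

BC1

BC1 differs at 2 sites; BC2 differs at 8 sites. The closest is BC1.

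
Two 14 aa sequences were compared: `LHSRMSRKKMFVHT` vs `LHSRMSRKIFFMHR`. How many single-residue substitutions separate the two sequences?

4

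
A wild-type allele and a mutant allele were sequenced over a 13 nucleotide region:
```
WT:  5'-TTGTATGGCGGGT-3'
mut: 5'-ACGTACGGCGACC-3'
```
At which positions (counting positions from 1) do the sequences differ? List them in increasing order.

Differences at position 1 (T→A), position 2 (T→C), position 6 (T→C), position 11 (G→A), position 12 (G→C), position 13 (T→C).

1, 2, 6, 11, 12, 13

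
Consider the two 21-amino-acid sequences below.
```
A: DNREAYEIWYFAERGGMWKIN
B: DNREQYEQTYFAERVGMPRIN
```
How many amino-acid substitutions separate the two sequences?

6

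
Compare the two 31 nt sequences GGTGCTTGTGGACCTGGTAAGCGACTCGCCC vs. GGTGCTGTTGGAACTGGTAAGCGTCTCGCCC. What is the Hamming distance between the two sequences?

Comparing position by position, 4 sites differ: 7 (T/G), 8 (G/T), 13 (C/A), 24 (A/T).

4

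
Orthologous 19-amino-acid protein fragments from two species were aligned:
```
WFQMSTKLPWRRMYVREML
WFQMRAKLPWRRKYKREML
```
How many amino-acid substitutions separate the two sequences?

Comparing position by position, 4 positions differ: 5 (S/R), 6 (T/A), 13 (M/K), 15 (V/K).

4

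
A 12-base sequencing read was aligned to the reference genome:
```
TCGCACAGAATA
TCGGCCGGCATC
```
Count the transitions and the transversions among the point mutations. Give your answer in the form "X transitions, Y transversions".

Transitions (purine↔purine or pyrimidine↔pyrimidine): 7 A→G.
Transversions (purine↔pyrimidine): 4 C→G, 5 A→C, 9 A→C, 12 A→C.

1 transition, 4 transversions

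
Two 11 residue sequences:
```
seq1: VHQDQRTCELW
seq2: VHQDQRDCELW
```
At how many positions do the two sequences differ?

1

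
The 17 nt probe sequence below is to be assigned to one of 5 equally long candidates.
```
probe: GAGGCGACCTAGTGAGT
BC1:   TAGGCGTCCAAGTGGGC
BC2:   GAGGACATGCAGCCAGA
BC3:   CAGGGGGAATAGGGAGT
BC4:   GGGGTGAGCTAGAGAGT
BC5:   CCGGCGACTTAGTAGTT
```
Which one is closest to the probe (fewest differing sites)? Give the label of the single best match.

BC4

BC1 differs at 5 sites; BC2 differs at 8 sites; BC3 differs at 6 sites; BC4 differs at 4 sites; BC5 differs at 6 sites. The closest is BC4.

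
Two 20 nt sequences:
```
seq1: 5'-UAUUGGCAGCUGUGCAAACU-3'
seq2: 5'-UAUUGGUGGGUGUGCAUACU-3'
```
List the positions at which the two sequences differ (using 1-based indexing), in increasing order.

7, 8, 10, 17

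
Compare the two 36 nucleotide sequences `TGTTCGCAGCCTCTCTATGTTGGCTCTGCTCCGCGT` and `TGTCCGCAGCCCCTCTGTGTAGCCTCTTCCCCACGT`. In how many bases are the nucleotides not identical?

Comparing position by position, 8 bases differ: 4 (T/C), 12 (T/C), 17 (A/G), 21 (T/A), 23 (G/C), 28 (G/T), 30 (T/C), 33 (G/A).

8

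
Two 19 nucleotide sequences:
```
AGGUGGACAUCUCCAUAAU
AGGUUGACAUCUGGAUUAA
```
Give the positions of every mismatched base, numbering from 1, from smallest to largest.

5, 13, 14, 17, 19

Scanning 1-based: 5: G/U; 13: C/G; 14: C/G; 17: A/U; 19: U/A.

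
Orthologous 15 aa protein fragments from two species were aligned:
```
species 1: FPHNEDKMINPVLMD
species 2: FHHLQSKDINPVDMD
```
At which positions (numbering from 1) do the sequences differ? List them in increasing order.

2, 4, 5, 6, 8, 13

Scanning 1-based: 2: P/H; 4: N/L; 5: E/Q; 6: D/S; 8: M/D; 13: L/D.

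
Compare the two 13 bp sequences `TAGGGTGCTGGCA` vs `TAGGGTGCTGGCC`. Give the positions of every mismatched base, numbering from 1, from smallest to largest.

13

Scanning 1-based: 13: A/C.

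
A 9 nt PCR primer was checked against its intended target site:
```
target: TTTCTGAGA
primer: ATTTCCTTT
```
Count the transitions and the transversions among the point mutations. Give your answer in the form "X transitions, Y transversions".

2 transitions, 5 transversions

Mismatches (1-based):
base 1: T→A (pyrimidine→purine, transversion)
base 4: C→T (pyrimidine→pyrimidine, transition)
base 5: T→C (pyrimidine→pyrimidine, transition)
base 6: G→C (purine→pyrimidine, transversion)
base 7: A→T (purine→pyrimidine, transversion)
base 8: G→T (purine→pyrimidine, transversion)
base 9: A→T (purine→pyrimidine, transversion)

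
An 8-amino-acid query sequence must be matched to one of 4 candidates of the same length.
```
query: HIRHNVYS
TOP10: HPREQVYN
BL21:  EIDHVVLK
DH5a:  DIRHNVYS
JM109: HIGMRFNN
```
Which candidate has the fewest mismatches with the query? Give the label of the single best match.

DH5a

Hamming distances to query — TOP10: 4; BL21: 5; DH5a: 1; JM109: 6.
Smallest is DH5a with 1 mismatch.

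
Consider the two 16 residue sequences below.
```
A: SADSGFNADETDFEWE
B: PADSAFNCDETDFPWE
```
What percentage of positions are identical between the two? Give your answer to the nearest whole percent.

75%

Mismatches at positions 1, 5, 8, 14 (1-based): 4 of 16.
Identical positions: 12/16 = 75% → 75%.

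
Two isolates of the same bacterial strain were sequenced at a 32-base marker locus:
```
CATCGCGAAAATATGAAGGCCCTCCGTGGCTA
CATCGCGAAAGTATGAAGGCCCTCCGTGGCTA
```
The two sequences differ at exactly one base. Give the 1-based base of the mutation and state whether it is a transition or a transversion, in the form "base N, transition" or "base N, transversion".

base 11, transition

Base 11 changes A→G. A is a purine and G is a purine, so this is a transition.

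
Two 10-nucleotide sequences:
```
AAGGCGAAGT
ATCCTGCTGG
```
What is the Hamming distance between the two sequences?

7

Mismatches (1-based): base 2: A→T; base 3: G→C; base 4: G→C; base 5: C→T; base 7: A→C; base 8: A→T; base 10: T→G.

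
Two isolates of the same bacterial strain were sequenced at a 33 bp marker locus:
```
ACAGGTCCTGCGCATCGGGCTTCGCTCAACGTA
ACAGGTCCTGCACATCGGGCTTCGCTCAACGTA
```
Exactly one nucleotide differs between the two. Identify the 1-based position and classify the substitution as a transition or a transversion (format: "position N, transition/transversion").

position 12, transition

Position 12 changes G→A. G is a purine and A is a purine, so this is a transition.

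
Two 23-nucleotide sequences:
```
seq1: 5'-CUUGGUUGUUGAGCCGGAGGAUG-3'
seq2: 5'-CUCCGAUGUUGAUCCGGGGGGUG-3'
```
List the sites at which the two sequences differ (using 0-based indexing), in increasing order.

2, 3, 5, 12, 17, 20

Differences at site 2 (U→C), site 3 (G→C), site 5 (U→A), site 12 (G→U), site 17 (A→G), site 20 (A→G).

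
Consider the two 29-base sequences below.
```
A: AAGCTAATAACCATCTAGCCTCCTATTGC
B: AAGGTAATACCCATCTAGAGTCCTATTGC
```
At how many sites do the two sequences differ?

4

Comparing position by position, 4 sites differ: 4 (C/G), 10 (A/C), 19 (C/A), 20 (C/G).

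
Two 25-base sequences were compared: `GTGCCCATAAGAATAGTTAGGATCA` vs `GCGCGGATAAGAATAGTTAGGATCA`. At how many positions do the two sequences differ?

The sequences differ at positions 2, 5, 6 (1-based) — 3 in total.

3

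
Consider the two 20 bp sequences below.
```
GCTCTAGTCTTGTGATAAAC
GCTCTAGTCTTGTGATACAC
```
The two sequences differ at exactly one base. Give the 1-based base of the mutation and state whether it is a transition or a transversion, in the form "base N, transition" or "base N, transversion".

Base 18 changes A→C. A is a purine and C is a pyrimidine, so this is a transversion.

base 18, transversion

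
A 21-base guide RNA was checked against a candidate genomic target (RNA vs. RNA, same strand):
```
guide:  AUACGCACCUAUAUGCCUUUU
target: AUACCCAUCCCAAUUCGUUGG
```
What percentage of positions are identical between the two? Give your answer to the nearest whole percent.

9 positions differ (5, 8, 10, 11, 12, 15, 17, 20, 21), so 12 of 21 match: 12/21 = 57.14%.

57%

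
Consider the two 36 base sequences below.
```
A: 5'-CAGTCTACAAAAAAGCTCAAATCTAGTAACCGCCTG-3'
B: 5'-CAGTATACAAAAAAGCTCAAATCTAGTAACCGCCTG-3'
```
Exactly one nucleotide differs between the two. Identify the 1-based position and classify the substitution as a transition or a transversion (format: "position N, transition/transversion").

position 5, transversion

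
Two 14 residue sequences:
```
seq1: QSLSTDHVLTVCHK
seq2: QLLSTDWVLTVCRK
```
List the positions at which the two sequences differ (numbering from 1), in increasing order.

2, 7, 13

Scanning 1-based: 2: S/L; 7: H/W; 13: H/R.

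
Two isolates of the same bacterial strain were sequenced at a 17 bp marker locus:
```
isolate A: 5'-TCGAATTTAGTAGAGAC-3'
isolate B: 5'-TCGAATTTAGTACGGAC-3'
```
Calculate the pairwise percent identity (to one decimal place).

88.2%

Mismatches at positions 13, 14 (1-based): 2 of 17.
Identical positions: 15/17 = 88.24% → 88.2%.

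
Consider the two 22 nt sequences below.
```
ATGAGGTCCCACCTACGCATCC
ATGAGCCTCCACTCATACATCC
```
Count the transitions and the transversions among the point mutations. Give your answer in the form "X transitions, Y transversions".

6 transitions, 1 transversion

Transitions (purine↔purine or pyrimidine↔pyrimidine): 7 T→C, 8 C→T, 13 C→T, 14 T→C, 16 C→T, 17 G→A.
Transversions (purine↔pyrimidine): 6 G→C.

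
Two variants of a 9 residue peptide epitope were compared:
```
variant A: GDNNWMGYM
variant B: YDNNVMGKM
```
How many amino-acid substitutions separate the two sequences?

Mismatches (1-based): position 1: G→Y; position 5: W→V; position 8: Y→K.

3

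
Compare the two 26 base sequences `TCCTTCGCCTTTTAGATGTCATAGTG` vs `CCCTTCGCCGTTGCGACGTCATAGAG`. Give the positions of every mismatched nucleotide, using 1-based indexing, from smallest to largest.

1, 10, 13, 14, 17, 25

Differences at position 1 (T→C), position 10 (T→G), position 13 (T→G), position 14 (A→C), position 17 (T→C), position 25 (T→A).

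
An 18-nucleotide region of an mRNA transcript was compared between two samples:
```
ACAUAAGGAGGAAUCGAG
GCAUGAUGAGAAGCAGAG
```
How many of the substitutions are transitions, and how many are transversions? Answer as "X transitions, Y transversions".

Transitions (purine↔purine or pyrimidine↔pyrimidine): 1 A→G, 5 A→G, 11 G→A, 13 A→G, 14 U→C.
Transversions (purine↔pyrimidine): 7 G→U, 15 C→A.

5 transitions, 2 transversions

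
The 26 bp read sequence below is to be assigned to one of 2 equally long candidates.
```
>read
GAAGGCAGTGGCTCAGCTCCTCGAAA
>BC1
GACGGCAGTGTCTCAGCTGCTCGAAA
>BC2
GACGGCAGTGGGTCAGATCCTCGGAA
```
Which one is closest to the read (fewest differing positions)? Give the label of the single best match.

Hamming distances to read — BC1: 3; BC2: 4.
Smallest is BC1 with 3 mismatches.

BC1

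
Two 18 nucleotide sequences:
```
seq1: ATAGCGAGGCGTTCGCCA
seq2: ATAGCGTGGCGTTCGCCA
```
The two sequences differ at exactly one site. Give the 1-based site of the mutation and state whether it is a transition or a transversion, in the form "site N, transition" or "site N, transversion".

site 7, transversion

The sequences differ only at site 7: A→T (purine→pyrimidine), a transversion.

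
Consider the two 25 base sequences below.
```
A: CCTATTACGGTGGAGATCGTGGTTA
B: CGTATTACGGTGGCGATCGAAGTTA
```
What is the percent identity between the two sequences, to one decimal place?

84.0%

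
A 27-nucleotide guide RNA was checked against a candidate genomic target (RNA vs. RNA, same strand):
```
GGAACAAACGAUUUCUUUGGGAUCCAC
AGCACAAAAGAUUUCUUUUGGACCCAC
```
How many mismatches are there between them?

Comparing position by position, 5 bases differ: 1 (G/A), 3 (A/C), 9 (C/A), 19 (G/U), 23 (U/C).

5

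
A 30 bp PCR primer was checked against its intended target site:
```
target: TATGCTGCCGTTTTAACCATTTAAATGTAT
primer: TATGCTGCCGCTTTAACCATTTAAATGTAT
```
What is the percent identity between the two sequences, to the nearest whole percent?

1 position differs (11), so 29 of 30 match: 29/30 = 96.67%.

97%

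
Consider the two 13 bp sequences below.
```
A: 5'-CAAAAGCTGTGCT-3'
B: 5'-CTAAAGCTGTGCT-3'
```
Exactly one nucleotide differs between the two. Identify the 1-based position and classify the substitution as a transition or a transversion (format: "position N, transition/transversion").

The sequences differ only at position 2: A→T (purine→pyrimidine), a transversion.

position 2, transversion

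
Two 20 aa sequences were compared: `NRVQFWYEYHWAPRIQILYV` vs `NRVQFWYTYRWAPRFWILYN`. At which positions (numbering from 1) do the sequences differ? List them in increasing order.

Scanning 1-based: 8: E/T; 10: H/R; 15: I/F; 16: Q/W; 20: V/N.

8, 10, 15, 16, 20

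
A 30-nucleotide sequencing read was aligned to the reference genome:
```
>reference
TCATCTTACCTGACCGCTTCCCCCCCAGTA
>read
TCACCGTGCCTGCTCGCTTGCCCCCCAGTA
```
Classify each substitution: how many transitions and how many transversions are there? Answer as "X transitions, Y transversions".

3 transitions, 3 transversions

Transitions (purine↔purine or pyrimidine↔pyrimidine): 4 T→C, 8 A→G, 14 C→T.
Transversions (purine↔pyrimidine): 6 T→G, 13 A→C, 20 C→G.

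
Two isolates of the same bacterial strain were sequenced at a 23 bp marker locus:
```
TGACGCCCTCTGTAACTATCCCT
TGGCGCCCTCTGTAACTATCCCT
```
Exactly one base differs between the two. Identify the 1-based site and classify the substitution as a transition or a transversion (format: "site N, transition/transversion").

Site 3 changes A→G. A is a purine and G is a purine, so this is a transition.

site 3, transition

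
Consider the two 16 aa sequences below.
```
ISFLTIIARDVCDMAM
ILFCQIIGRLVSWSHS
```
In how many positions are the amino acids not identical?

10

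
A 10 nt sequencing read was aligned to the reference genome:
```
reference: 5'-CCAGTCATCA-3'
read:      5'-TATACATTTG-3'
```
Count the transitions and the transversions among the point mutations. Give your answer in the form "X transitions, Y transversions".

5 transitions, 4 transversions

Transitions (purine↔purine or pyrimidine↔pyrimidine): 1 C→T, 4 G→A, 5 T→C, 9 C→T, 10 A→G.
Transversions (purine↔pyrimidine): 2 C→A, 3 A→T, 6 C→A, 7 A→T.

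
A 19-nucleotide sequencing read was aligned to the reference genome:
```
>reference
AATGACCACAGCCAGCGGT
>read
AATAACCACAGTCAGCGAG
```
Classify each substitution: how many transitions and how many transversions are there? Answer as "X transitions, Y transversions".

3 transitions, 1 transversion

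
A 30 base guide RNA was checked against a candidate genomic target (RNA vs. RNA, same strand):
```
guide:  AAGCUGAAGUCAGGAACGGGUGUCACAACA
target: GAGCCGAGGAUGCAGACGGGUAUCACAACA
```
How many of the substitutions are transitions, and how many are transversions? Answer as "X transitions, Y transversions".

Mismatches (1-based):
base 1: A→G (purine→purine, transition)
base 5: U→C (pyrimidine→pyrimidine, transition)
base 8: A→G (purine→purine, transition)
base 10: U→A (pyrimidine→purine, transversion)
base 11: C→U (pyrimidine→pyrimidine, transition)
base 12: A→G (purine→purine, transition)
base 13: G→C (purine→pyrimidine, transversion)
base 14: G→A (purine→purine, transition)
base 15: A→G (purine→purine, transition)
base 22: G→A (purine→purine, transition)

8 transitions, 2 transversions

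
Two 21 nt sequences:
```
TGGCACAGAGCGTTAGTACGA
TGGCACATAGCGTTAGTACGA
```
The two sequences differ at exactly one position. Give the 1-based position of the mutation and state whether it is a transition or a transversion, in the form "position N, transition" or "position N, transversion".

position 8, transversion

Position 8 changes G→T. G is a purine and T is a pyrimidine, so this is a transversion.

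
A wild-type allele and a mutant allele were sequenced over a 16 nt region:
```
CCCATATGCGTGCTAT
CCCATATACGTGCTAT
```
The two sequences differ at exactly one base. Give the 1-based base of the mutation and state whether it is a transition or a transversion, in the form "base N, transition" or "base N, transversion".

base 8, transition

Base 8 changes G→A. G is a purine and A is a purine, so this is a transition.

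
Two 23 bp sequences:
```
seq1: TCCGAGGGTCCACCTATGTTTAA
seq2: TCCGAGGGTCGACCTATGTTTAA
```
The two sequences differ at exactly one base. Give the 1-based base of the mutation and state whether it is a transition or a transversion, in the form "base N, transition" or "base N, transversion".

The sequences differ only at base 11: C→G (pyrimidine→purine), a transversion.

base 11, transversion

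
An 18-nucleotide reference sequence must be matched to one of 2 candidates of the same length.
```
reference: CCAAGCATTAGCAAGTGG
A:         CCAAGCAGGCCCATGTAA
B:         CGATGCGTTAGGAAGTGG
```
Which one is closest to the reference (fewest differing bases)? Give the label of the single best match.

A differs at 7 bases; B differs at 4 bases. The closest is B.

B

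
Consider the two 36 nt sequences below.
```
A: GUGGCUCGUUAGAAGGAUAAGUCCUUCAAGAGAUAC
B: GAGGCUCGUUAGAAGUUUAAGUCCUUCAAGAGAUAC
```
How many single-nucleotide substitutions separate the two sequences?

Comparing position by position, 3 sites differ: 2 (U/A), 16 (G/U), 17 (A/U).

3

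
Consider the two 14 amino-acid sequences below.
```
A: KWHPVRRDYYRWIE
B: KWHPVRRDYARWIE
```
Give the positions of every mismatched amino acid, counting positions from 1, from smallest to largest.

Differences at position 10 (Y→A).

10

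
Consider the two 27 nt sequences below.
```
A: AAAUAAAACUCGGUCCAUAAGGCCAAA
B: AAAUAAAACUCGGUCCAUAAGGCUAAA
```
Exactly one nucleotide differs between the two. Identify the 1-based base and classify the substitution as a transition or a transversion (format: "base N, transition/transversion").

base 24, transition

The sequences differ only at base 24: C→U (pyrimidine→pyrimidine), a transition.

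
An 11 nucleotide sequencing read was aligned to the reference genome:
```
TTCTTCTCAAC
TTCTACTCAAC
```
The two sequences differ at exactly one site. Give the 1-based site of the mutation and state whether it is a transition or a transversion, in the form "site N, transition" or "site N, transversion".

site 5, transversion

Site 5 changes T→A. T is a pyrimidine and A is a purine, so this is a transversion.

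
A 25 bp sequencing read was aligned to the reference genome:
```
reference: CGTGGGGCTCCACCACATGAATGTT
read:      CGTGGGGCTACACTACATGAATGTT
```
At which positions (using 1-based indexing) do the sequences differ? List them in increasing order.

Scanning 1-based: 10: C/A; 14: C/T.

10, 14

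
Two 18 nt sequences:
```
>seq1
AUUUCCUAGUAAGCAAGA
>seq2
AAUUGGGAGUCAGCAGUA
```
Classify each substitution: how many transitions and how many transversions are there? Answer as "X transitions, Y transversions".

1 transition, 6 transversions

Transitions (purine↔purine or pyrimidine↔pyrimidine): 16 A→G.
Transversions (purine↔pyrimidine): 2 U→A, 5 C→G, 6 C→G, 7 U→G, 11 A→C, 17 G→U.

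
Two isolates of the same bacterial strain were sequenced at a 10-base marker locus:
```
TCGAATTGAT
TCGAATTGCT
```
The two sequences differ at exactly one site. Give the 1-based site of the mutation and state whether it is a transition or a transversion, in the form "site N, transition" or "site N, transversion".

site 9, transversion

The sequences differ only at site 9: A→C (purine→pyrimidine), a transversion.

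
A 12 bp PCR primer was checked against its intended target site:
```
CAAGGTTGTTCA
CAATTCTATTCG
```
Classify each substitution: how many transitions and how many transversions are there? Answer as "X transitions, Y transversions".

3 transitions, 2 transversions

Transitions (purine↔purine or pyrimidine↔pyrimidine): 6 T→C, 8 G→A, 12 A→G.
Transversions (purine↔pyrimidine): 4 G→T, 5 G→T.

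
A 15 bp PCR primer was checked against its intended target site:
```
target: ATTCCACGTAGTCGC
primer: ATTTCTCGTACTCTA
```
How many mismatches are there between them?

5

Comparing position by position, 5 sites differ: 4 (C/T), 6 (A/T), 11 (G/C), 14 (G/T), 15 (C/A).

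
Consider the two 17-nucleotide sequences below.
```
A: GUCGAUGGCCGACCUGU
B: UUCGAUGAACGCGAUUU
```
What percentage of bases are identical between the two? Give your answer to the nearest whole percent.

Mismatches at positions 1, 8, 9, 12, 13, 14, 16 (1-based): 7 of 17.
Identical positions: 10/17 = 58.82% → 59%.

59%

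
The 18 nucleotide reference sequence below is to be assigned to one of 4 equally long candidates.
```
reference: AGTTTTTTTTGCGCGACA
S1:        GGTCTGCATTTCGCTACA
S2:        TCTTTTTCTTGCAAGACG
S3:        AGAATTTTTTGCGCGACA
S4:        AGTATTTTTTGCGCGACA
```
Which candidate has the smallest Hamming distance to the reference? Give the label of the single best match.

S4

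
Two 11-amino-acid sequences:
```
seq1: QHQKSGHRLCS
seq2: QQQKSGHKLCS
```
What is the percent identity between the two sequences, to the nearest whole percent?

2 positions differ (2, 8), so 9 of 11 match: 9/11 = 81.82%.

82%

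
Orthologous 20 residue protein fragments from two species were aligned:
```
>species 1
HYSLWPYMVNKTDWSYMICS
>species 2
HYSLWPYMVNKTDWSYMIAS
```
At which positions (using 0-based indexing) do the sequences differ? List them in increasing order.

Scanning 0-based: 18: C/A.

18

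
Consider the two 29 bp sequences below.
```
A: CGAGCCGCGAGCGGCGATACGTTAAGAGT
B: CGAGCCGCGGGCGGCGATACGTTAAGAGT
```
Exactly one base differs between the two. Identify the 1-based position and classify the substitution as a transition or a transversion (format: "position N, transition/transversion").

position 10, transition

The sequences differ only at position 10: A→G (purine→purine), a transition.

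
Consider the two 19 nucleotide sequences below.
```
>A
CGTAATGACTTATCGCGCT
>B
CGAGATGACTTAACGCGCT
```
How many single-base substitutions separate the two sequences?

3

The sequences differ at positions 3, 4, 13 (1-based) — 3 in total.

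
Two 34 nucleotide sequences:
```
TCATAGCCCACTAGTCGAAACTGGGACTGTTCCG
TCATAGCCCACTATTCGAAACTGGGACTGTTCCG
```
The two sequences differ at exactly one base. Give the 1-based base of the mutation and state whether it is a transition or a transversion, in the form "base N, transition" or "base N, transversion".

Base 14 changes G→T. G is a purine and T is a pyrimidine, so this is a transversion.

base 14, transversion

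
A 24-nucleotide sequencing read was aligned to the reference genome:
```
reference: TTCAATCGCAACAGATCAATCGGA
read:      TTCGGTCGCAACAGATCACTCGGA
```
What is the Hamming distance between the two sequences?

The sequences differ at bases 4, 5, 19 (1-based) — 3 in total.

3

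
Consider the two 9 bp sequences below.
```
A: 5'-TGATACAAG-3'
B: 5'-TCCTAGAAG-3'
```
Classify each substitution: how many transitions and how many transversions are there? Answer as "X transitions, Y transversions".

0 transitions, 3 transversions

Transitions (purine↔purine or pyrimidine↔pyrimidine): none.
Transversions (purine↔pyrimidine): 2 G→C, 3 A→C, 6 C→G.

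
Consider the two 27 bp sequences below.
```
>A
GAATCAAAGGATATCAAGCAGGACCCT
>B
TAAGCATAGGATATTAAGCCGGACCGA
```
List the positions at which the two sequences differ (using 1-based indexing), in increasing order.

Scanning 1-based: 1: G/T; 4: T/G; 7: A/T; 15: C/T; 20: A/C; 26: C/G; 27: T/A.

1, 4, 7, 15, 20, 26, 27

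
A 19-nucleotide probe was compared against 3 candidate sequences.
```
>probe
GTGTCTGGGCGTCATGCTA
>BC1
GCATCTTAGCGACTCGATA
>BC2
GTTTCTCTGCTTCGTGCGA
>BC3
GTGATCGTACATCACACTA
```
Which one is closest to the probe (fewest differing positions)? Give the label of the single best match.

BC2

BC1 differs at 8 positions; BC2 differs at 6 positions; BC3 differs at 8 positions. The closest is BC2.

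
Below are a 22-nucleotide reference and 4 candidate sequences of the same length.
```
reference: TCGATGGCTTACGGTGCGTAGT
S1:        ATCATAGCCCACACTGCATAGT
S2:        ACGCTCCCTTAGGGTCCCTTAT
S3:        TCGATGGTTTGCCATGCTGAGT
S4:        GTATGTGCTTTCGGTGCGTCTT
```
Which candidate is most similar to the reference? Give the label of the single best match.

S3

Hamming distances to reference — S1: 9; S2: 9; S3: 6; S4: 9.
Smallest is S3 with 6 mismatches.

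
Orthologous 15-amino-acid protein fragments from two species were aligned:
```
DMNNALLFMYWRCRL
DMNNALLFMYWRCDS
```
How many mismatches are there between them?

2

The sequences differ at residues 14, 15 (1-based) — 2 in total.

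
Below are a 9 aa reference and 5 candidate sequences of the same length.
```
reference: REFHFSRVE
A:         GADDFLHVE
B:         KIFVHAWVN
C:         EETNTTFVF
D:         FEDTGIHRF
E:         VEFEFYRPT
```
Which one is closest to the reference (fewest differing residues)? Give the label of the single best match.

E

Hamming distances to reference — A: 6; B: 7; C: 7; D: 8; E: 5.
Smallest is E with 5 mismatches.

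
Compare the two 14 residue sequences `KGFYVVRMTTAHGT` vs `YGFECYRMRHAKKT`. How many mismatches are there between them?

Comparing position by position, 8 residues differ: 1 (K/Y), 4 (Y/E), 5 (V/C), 6 (V/Y), 9 (T/R), 10 (T/H), 12 (H/K), 13 (G/K).

8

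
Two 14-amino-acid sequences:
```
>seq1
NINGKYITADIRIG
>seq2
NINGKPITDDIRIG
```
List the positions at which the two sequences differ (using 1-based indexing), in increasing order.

Differences at position 6 (Y→P), position 9 (A→D).

6, 9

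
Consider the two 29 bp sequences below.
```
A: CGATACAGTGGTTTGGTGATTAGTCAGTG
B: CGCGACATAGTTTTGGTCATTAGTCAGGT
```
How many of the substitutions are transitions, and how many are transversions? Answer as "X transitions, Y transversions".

Transitions (purine↔purine or pyrimidine↔pyrimidine): none.
Transversions (purine↔pyrimidine): 3 A→C, 4 T→G, 8 G→T, 9 T→A, 11 G→T, 18 G→C, 28 T→G, 29 G→T.

0 transitions, 8 transversions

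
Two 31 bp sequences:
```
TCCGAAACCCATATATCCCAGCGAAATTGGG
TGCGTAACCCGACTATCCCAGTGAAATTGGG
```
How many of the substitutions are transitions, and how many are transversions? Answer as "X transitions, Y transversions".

2 transitions, 4 transversions

Mismatches (1-based):
base 2: C→G (pyrimidine→purine, transversion)
base 5: A→T (purine→pyrimidine, transversion)
base 11: A→G (purine→purine, transition)
base 12: T→A (pyrimidine→purine, transversion)
base 13: A→C (purine→pyrimidine, transversion)
base 22: C→T (pyrimidine→pyrimidine, transition)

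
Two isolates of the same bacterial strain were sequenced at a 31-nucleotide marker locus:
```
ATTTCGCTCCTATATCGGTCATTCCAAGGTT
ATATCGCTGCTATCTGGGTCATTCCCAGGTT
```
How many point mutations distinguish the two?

The sequences differ at bases 3, 9, 14, 16, 26 (1-based) — 5 in total.

5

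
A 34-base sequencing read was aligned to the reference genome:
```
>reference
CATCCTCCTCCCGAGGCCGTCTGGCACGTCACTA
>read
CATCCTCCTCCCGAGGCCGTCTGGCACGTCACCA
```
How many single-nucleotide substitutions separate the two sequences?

The sequences differ at sites 33 (1-based) — 1 in total.

1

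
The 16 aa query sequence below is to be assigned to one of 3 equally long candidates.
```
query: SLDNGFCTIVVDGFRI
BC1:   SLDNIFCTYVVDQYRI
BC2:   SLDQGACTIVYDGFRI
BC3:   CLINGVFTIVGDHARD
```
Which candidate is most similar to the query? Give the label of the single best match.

Hamming distances to query — BC1: 4; BC2: 3; BC3: 8.
Smallest is BC2 with 3 mismatches.

BC2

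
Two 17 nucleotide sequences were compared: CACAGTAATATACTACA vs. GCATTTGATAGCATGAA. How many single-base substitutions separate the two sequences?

11

Comparing position by position, 11 bases differ: 1 (C/G), 2 (A/C), 3 (C/A), 4 (A/T), 5 (G/T), 7 (A/G), 11 (T/G), 12 (A/C), 13 (C/A), 15 (A/G), 16 (C/A).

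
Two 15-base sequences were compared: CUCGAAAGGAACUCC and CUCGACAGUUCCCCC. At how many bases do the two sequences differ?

5

Mismatches (1-based): base 6: A→C; base 9: G→U; base 10: A→U; base 11: A→C; base 13: U→C.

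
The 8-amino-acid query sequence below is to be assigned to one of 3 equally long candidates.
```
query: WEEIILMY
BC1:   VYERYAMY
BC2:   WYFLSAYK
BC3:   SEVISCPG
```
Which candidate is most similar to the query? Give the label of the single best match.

BC1

BC1 differs at 5 residues; BC2 differs at 7 residues; BC3 differs at 6 residues. The closest is BC1.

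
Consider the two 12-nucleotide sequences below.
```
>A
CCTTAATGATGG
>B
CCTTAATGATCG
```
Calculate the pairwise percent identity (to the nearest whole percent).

92%

Mismatch at position 11 (1-based): 1 of 12.
Identical positions: 11/12 = 91.67% → 92%.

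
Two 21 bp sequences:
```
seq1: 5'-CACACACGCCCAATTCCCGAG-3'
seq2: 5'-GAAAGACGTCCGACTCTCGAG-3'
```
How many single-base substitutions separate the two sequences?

Mismatches (1-based): position 1: C→G; position 3: C→A; position 5: C→G; position 9: C→T; position 12: A→G; position 14: T→C; position 17: C→T.

7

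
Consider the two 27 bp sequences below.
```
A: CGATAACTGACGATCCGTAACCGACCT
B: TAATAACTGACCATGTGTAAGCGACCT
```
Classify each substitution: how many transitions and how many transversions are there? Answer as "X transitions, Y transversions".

3 transitions, 3 transversions

Transitions (purine↔purine or pyrimidine↔pyrimidine): 1 C→T, 2 G→A, 16 C→T.
Transversions (purine↔pyrimidine): 12 G→C, 15 C→G, 21 C→G.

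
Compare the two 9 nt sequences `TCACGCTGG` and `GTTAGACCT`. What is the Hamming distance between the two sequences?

8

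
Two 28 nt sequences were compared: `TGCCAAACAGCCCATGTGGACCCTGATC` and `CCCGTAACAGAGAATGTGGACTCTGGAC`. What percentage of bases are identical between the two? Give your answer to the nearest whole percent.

Mismatches at positions 1, 2, 4, 5, 11, 12, 13, 22, 26, 27 (1-based): 10 of 28.
Identical positions: 18/28 = 64.29% → 64%.

64%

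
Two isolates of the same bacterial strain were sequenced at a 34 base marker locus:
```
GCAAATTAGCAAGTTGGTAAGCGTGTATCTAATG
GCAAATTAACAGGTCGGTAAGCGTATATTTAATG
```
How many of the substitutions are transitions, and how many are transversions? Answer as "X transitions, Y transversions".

Mismatches (1-based):
base 9: G→A (purine→purine, transition)
base 12: A→G (purine→purine, transition)
base 15: T→C (pyrimidine→pyrimidine, transition)
base 25: G→A (purine→purine, transition)
base 29: C→T (pyrimidine→pyrimidine, transition)

5 transitions, 0 transversions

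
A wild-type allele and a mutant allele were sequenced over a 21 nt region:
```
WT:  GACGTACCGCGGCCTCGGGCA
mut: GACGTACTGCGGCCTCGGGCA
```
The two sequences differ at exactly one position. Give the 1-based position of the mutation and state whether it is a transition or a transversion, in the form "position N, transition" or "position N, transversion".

position 8, transition

Position 8 changes C→T. C is a pyrimidine and T is a pyrimidine, so this is a transition.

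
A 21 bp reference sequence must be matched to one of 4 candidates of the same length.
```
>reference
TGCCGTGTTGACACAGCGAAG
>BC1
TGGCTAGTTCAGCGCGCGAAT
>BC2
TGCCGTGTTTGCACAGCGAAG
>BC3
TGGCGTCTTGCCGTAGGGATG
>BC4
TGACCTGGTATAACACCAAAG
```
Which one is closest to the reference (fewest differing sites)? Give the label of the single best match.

BC2

BC1 differs at 9 sites; BC2 differs at 2 sites; BC3 differs at 7 sites; BC4 differs at 8 sites. The closest is BC2.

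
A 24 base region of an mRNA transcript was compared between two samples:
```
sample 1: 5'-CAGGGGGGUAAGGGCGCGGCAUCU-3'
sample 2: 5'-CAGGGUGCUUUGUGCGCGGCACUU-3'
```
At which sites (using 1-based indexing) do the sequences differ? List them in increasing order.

6, 8, 10, 11, 13, 22, 23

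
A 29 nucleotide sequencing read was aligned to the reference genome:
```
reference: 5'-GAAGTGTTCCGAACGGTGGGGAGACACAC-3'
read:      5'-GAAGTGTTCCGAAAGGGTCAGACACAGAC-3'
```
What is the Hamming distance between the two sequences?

7

Comparing position by position, 7 sites differ: 14 (C/A), 17 (T/G), 18 (G/T), 19 (G/C), 20 (G/A), 23 (G/C), 27 (C/G).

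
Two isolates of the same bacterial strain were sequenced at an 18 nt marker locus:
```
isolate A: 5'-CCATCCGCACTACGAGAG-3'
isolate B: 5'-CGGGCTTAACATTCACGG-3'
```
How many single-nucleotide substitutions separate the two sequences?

The sequences differ at sites 2, 3, 4, 6, 7, 8, 11, 12, 13, 14, 16, 17 (1-based) — 12 in total.

12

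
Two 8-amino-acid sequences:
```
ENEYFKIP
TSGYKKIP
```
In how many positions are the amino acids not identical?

Comparing position by position, 4 positions differ: 1 (E/T), 2 (N/S), 3 (E/G), 5 (F/K).

4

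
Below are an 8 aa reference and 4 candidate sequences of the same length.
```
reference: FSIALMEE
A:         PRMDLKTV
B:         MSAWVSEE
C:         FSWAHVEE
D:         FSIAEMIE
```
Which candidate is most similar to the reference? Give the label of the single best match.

D

Hamming distances to reference — A: 7; B: 5; C: 3; D: 2.
Smallest is D with 2 mismatches.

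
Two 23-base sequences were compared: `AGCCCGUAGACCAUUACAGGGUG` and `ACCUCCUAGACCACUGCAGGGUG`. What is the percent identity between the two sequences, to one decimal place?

Mismatches at positions 2, 4, 6, 14, 16 (1-based): 5 of 23.
Identical positions: 18/23 = 78.26% → 78.3%.

78.3%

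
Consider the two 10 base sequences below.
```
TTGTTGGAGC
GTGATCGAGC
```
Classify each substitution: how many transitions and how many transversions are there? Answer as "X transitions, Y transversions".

Mismatches (1-based):
position 1: T→G (pyrimidine→purine, transversion)
position 4: T→A (pyrimidine→purine, transversion)
position 6: G→C (purine→pyrimidine, transversion)

0 transitions, 3 transversions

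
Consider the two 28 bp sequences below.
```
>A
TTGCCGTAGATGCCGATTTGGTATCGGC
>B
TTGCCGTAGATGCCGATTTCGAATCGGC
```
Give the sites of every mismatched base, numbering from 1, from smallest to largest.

20, 22

Scanning 1-based: 20: G/C; 22: T/A.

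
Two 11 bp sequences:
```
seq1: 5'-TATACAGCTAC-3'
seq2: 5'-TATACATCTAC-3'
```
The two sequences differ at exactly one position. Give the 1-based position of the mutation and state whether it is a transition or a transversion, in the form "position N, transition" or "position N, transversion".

Position 7 changes G→T. G is a purine and T is a pyrimidine, so this is a transversion.

position 7, transversion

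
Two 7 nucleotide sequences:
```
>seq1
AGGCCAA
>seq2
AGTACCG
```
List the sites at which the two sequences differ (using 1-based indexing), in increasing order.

3, 4, 6, 7

Scanning 1-based: 3: G/T; 4: C/A; 6: A/C; 7: A/G.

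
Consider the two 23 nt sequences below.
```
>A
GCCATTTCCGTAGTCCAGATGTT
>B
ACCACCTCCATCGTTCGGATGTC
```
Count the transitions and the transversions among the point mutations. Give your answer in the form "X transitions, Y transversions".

7 transitions, 1 transversion

Mismatches (1-based):
base 1: G→A (purine→purine, transition)
base 5: T→C (pyrimidine→pyrimidine, transition)
base 6: T→C (pyrimidine→pyrimidine, transition)
base 10: G→A (purine→purine, transition)
base 12: A→C (purine→pyrimidine, transversion)
base 15: C→T (pyrimidine→pyrimidine, transition)
base 17: A→G (purine→purine, transition)
base 23: T→C (pyrimidine→pyrimidine, transition)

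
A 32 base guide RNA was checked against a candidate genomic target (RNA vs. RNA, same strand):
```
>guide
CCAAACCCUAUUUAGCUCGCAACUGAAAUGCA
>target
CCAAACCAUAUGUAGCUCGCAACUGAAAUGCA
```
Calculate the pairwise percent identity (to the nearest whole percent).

94%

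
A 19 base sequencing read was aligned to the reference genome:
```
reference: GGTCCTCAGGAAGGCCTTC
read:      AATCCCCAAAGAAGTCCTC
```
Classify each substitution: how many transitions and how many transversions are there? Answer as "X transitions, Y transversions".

9 transitions, 0 transversions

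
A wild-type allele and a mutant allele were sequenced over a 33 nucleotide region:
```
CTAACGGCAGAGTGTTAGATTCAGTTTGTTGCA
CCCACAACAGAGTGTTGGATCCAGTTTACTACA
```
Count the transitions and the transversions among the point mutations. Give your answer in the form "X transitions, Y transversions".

Mismatches (1-based):
position 2: T→C (pyrimidine→pyrimidine, transition)
position 3: A→C (purine→pyrimidine, transversion)
position 6: G→A (purine→purine, transition)
position 7: G→A (purine→purine, transition)
position 17: A→G (purine→purine, transition)
position 21: T→C (pyrimidine→pyrimidine, transition)
position 28: G→A (purine→purine, transition)
position 29: T→C (pyrimidine→pyrimidine, transition)
position 31: G→A (purine→purine, transition)

8 transitions, 1 transversion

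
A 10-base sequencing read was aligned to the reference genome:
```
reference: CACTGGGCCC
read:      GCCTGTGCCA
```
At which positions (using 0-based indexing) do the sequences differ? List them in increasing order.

Differences at position 0 (C→G), position 1 (A→C), position 5 (G→T), position 9 (C→A).

0, 1, 5, 9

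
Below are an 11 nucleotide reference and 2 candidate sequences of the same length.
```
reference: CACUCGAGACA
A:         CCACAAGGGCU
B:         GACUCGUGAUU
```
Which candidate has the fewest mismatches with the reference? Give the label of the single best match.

B

A differs at 8 sites; B differs at 4 sites. The closest is B.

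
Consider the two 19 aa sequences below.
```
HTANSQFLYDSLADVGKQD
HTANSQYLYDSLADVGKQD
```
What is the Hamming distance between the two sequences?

1

Mismatches (1-based): residue 7: F→Y.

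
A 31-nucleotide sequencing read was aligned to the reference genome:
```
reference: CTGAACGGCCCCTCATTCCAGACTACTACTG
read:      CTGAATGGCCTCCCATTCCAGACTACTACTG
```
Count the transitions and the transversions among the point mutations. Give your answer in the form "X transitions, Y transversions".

Mismatches (1-based):
base 6: C→T (pyrimidine→pyrimidine, transition)
base 11: C→T (pyrimidine→pyrimidine, transition)
base 13: T→C (pyrimidine→pyrimidine, transition)

3 transitions, 0 transversions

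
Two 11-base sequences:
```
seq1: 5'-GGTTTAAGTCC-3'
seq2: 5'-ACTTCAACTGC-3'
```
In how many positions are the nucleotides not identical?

The sequences differ at positions 1, 2, 5, 8, 10 (1-based) — 5 in total.

5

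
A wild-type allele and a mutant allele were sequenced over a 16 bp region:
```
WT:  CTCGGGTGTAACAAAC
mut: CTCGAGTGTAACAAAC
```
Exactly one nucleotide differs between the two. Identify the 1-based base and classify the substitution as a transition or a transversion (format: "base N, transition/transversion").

The sequences differ only at base 5: G→A (purine→purine), a transition.

base 5, transition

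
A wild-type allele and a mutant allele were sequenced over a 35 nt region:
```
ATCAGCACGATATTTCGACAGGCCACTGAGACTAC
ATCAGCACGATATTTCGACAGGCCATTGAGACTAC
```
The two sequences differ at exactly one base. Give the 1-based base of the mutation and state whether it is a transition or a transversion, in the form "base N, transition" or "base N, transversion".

Base 26 changes C→T. C is a pyrimidine and T is a pyrimidine, so this is a transition.

base 26, transition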